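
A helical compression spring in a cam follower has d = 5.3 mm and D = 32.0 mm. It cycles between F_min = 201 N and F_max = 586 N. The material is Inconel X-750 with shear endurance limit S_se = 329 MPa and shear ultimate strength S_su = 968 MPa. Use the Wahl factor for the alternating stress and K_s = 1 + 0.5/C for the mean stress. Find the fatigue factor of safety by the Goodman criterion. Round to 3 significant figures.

C = D/d = 32.0/5.3 = 6.0377; K_W = (4C−1)/(4C−4)+0.615/C = 1.2507; K_s = 1+0.5/C = 1.0828
F_a = (F_max−F_min)/2 = 192.5 N; F_m = (F_max+F_min)/2 = 393.5 N
τ_a = K_W·8F_aD/(πd³) = 1.2507 × 105.36 = 131.78 MPa
τ_m = K_s·8F_mD/(πd³) = 1.0828 × 215.38 = 233.22 MPa
Goodman: 1/n_f = τ_a/S_se + τ_m/S_su = 131.78/329 + 233.22/968 = 0.40056 + 0.24093 = 0.64148
n_f = 1/0.64148 = 1.559

1.56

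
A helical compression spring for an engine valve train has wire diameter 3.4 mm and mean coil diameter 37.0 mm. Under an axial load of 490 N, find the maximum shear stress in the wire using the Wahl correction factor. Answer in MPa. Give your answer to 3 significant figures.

1330 MPa

Spring index C = D/d = 37.0/3.4 = 10.8824
K_W = (4C−1)/(4C−4) + 0.615/C = 42.529/39.529 + 0.0565 = 1.1324
τ₀ = 8FD/(πd³) = 8·490·37.0/(π·3.4³) = 145040/123.48 = 1174.6 MPa
τ_max = K·τ₀ = 1.1324 × 1174.6 = 1330.2 MPa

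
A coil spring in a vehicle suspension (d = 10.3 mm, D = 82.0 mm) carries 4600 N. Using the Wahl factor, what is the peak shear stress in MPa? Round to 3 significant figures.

1040 MPa

Spring index C = D/d = 82.0/10.3 = 7.9612
K_W = (4C−1)/(4C−4) + 0.615/C = 30.845/27.845 + 0.0773 = 1.1850
τ₀ = 8FD/(πd³) = 8·4600·82.0/(π·10.3³) = 3.0176e+06/3432.9 = 879.02 MPa
τ_max = K·τ₀ = 1.1850 × 879.02 = 1041.6 MPa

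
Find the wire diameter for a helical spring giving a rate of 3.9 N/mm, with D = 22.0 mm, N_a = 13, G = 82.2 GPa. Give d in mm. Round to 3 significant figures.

d = (8D³N_a·k / G)^(1/4) = (8·22.0³·13·3.9 / (82.2×10³))^0.25
  = (52.54)^0.25 = 2.6923 mm

2.69 mm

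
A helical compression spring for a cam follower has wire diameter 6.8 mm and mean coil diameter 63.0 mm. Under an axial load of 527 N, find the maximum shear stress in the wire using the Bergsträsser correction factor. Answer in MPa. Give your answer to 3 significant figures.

308 MPa

Spring index C = D/d = 63.0/6.8 = 9.2647
K_B = (4C+2)/(4C−3) = 39.059/34.059 = 1.1468
τ₀ = 8FD/(πd³) = 8·527·63.0/(π·6.8³) = 265608/987.82 = 268.88 MPa
τ_max = K·τ₀ = 1.1468 × 268.88 = 308.36 MPa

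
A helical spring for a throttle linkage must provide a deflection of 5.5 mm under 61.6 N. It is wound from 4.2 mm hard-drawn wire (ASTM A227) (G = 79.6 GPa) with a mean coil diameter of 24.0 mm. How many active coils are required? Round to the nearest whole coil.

Required rate k = F/δ = 61.6/5.5 = 11.2 N/mm
N_a = Gd⁴/(8D³k) = (79.6×10³ × 4.2⁴)/(8 × 24.0³ × 11.2)
    = 2.47691e+07 / 1.23863e+06 = 20 → 20 coils

20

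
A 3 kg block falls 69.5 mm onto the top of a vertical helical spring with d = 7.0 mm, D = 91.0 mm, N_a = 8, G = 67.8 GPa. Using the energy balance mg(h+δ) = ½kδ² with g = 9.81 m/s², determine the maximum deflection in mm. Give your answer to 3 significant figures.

k = Gd⁴/(8D³N_a) = (67.8×10³)(7.0⁴)/(8·91.0³·8) = 3.3753 N/mm
W = mg = 3 × 9.81 = 29.43 N
½kδ² − Wδ − Wh = 0 → δ = (W + √(W² + 2kWh))/k
δ = (29.43 + √(866.12 + 13807.7))/3.3753 = (29.43 + 121.14)/3.3753 = 44.608 mm

44.6 mm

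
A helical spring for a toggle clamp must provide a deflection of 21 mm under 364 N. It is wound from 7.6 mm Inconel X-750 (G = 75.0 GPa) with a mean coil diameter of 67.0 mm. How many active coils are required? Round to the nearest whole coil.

Required rate k = F/δ = 364/21 = 17.333 N/mm
N_a = Gd⁴/(8D³k) = (75.0×10³ × 7.6⁴)/(8 × 67.0³ × 17.333)
    = 2.50216e+08 / 4.17058e+07 = 6 → 6 coils

6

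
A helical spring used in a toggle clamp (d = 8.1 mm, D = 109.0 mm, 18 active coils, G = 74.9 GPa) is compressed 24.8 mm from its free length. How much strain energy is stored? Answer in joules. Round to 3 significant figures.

0.532 J

k = Gd⁴/(8D³N_a) = (74.9×10³)(8.1⁴)/(8·109.0³·18) = 1.7289 N/mm
U = ½kδ² = 0.5 × 1.7289 × 24.8² = 531.68 N·mm = 0.53168 J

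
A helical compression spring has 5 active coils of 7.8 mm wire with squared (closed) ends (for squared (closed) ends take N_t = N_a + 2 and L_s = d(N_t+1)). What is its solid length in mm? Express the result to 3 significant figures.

squared (closed) ends: N_t = N_a + 2 = 5 + 2 = 7
L_s = d·(N_t+1) = 7.8 × 8 = 62.4 mm

62.4 mm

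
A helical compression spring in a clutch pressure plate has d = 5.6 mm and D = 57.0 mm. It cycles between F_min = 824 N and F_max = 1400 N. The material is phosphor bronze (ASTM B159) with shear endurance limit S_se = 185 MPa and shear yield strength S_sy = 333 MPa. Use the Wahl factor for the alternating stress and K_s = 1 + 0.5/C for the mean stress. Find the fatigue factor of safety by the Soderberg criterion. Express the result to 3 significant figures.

0.229

C = D/d = 57.0/5.6 = 10.1786; K_W = (4C−1)/(4C−4)+0.615/C = 1.1421; K_s = 1+0.5/C = 1.0491
F_a = (F_max−F_min)/2 = 288 N; F_m = (F_max+F_min)/2 = 1112 N
τ_a = K_W·8F_aD/(πd³) = 1.1421 × 238.04 = 271.87 MPa
τ_m = K_s·8F_mD/(πd³) = 1.0491 × 919.08 = 964.23 MPa
Soderberg: 1/n_f = τ_a/S_se + τ_m/S_sy = 271.87/185 + 964.23/333 = 1.46956 + 2.89559 = 4.3652
n_f = 1/4.3652 = 0.2291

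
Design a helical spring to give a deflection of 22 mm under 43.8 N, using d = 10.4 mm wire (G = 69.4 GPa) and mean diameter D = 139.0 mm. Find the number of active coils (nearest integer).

19

Required rate k = F/δ = 43.8/22 = 1.9909 N/mm
N_a = Gd⁴/(8D³k) = (69.4×10³ × 10.4⁴)/(8 × 139.0³ × 1.9909)
    = 8.11882e+08 / 4.27746e+07 = 18.98 → 19 coils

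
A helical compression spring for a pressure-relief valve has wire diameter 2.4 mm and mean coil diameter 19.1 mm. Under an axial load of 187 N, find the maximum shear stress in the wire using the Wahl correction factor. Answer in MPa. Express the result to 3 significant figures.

Spring index C = D/d = 19.1/2.4 = 7.9583
K_W = (4C−1)/(4C−4) + 0.615/C = 30.833/27.833 + 0.0773 = 1.1851
τ₀ = 8FD/(πd³) = 8·187·19.1/(π·2.4³) = 28573.6/43.429 = 657.93 MPa
τ_max = K·τ₀ = 1.1851 × 657.93 = 779.69 MPa

780 MPa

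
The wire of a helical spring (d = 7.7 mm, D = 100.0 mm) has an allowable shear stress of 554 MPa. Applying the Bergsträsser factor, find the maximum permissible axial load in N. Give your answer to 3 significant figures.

901 N

C = D/d = 100.0/7.7 = 12.9870
K_B = (4C+2)/(4C−3) = 53.948/48.948 = 1.1021
τ_max = K·8FD/(πd³) → F_max = τ_allow·πd³/(8DK)
F_max = 554·π·7.7³/(8·100.0·1.1021) = 7.9457e+05/881.72 = 901.16 N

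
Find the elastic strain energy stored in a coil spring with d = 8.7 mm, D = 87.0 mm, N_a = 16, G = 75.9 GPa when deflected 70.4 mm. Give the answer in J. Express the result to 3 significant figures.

12.8 J

k = Gd⁴/(8D³N_a) = (75.9×10³)(8.7⁴)/(8·87.0³·16) = 5.1588 N/mm
U = ½kδ² = 0.5 × 5.1588 × 70.4² = 12784 N·mm = 12.784 J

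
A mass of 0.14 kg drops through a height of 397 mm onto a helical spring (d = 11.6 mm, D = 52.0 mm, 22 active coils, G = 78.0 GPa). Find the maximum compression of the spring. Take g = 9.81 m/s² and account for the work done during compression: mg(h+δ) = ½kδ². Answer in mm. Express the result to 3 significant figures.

k = Gd⁴/(8D³N_a) = (78.0×10³)(11.6⁴)/(8·52.0³·22) = 57.069 N/mm
W = mg = 0.14 × 9.81 = 1.3734 N
½kδ² − Wδ − Wh = 0 → δ = (W + √(W² + 2kWh))/k
δ = (1.3734 + √(1.8862 + 62233.1))/57.069 = (1.3734 + 249.47)/57.069 = 4.3954 mm

4.40 mm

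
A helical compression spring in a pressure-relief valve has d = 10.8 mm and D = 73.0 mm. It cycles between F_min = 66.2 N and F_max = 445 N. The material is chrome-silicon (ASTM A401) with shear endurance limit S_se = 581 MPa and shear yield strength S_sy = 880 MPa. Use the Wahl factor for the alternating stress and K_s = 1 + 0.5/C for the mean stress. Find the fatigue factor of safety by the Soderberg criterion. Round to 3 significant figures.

C = D/d = 73.0/10.8 = 6.7593; K_W = (4C−1)/(4C−4)+0.615/C = 1.2212; K_s = 1+0.5/C = 1.0740
F_a = (F_max−F_min)/2 = 189.4 N; F_m = (F_max+F_min)/2 = 255.6 N
τ_a = K_W·8F_aD/(πd³) = 1.2212 × 27.949 = 34.132 MPa
τ_m = K_s·8F_mD/(πd³) = 1.0740 × 37.718 = 40.508 MPa
Soderberg: 1/n_f = τ_a/S_se + τ_m/S_sy = 34.132/581 + 40.508/880 = 0.05875 + 0.04603 = 0.10478
n_f = 1/0.10478 = 9.544

9.54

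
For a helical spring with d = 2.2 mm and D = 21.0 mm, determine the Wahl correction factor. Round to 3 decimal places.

C = D/d = 21.0/2.2 = 9.5455
K_W = (4C−1)/(4C−4) + 0.615/C = 37.182/34.182 + 0.0644 = 1.1522

1.152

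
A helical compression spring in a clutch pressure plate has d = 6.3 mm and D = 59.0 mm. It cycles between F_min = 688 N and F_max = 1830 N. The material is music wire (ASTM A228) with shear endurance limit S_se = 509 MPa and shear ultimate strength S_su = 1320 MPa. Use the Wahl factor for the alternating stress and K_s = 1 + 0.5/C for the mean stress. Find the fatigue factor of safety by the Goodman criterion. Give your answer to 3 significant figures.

0.723

C = D/d = 59.0/6.3 = 9.3651; K_W = (4C−1)/(4C−4)+0.615/C = 1.1553; K_s = 1+0.5/C = 1.0534
F_a = (F_max−F_min)/2 = 571 N; F_m = (F_max+F_min)/2 = 1259 N
τ_a = K_W·8F_aD/(πd³) = 1.1553 × 343.09 = 396.38 MPa
τ_m = K_s·8F_mD/(πd³) = 1.0534 × 756.48 = 796.87 MPa
Goodman: 1/n_f = τ_a/S_se + τ_m/S_su = 396.38/509 + 796.87/1320 = 0.77874 + 0.60369 = 1.3824
n_f = 1/1.3824 = 0.7234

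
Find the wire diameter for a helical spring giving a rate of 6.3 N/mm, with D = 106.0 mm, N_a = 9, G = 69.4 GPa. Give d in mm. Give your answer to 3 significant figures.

d = (8D³N_a·k / G)^(1/4) = (8·106.0³·9·6.3 / (69.4×10³))^0.25
  = (7784.5)^0.25 = 9.3931 mm

9.39 mm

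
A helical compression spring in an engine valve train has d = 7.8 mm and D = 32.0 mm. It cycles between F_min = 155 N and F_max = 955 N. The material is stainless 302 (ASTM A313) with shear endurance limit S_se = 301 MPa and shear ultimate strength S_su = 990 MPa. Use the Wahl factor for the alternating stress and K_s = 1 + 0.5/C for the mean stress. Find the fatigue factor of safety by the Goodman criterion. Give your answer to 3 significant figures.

2.35

C = D/d = 32.0/7.8 = 4.1026; K_W = (4C−1)/(4C−4)+0.615/C = 1.3916; K_s = 1+0.5/C = 1.1219
F_a = (F_max−F_min)/2 = 400 N; F_m = (F_max+F_min)/2 = 555 N
τ_a = K_W·8F_aD/(πd³) = 1.3916 × 68.686 = 95.586 MPa
τ_m = K_s·8F_mD/(πd³) = 1.1219 × 95.301 = 106.92 MPa
Goodman: 1/n_f = τ_a/S_se + τ_m/S_su = 95.586/301 + 106.92/990 = 0.31756 + 0.10800 = 0.42556
n_f = 1/0.42556 = 2.35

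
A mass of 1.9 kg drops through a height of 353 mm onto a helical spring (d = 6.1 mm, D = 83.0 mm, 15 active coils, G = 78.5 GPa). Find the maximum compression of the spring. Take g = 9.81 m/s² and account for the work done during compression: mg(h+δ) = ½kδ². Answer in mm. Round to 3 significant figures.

104 mm

k = Gd⁴/(8D³N_a) = (78.5×10³)(6.1⁴)/(8·83.0³·15) = 1.5841 N/mm
W = mg = 1.9 × 9.81 = 18.639 N
½kδ² − Wδ − Wh = 0 → δ = (W + √(W² + 2kWh))/k
δ = (18.639 + √(347.41 + 20844.9))/1.5841 = (18.639 + 145.58)/1.5841 = 103.67 mm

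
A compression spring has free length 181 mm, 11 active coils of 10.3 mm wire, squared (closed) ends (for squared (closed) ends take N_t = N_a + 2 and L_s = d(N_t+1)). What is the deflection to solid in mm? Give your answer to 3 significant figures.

36.8 mm

N_t = 13; L_s = 10.3·14 = 144.2 mm
δ_solid = L₀ − L_s = 181 − 144.2 = 36.8 mm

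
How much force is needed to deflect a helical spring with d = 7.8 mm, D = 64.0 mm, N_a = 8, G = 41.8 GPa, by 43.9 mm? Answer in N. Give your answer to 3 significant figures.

405 N

k = Gd⁴/(8D³N_a) = (41.8×10³)(7.8⁴)/(8·64.0³·8) = 9.2222 N/mm
F = k·δ = 9.2222 × 43.9 = 404.85 N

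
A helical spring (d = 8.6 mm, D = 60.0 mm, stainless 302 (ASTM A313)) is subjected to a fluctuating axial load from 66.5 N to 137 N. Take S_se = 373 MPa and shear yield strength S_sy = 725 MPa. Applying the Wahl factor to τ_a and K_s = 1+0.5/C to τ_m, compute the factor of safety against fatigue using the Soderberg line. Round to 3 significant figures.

15.7

C = D/d = 60.0/8.6 = 6.9767; K_W = (4C−1)/(4C−4)+0.615/C = 1.2136; K_s = 1+0.5/C = 1.0717
F_a = (F_max−F_min)/2 = 35.25 N; F_m = (F_max+F_min)/2 = 101.75 N
τ_a = K_W·8F_aD/(πd³) = 1.2136 × 8.4675 = 10.276 MPa
τ_m = K_s·8F_mD/(πd³) = 1.0717 × 24.442 = 26.193 MPa
Soderberg: 1/n_f = τ_a/S_se + τ_m/S_sy = 10.276/373 + 26.193/725 = 0.02755 + 0.03613 = 0.06368
n_f = 1/0.06368 = 15.7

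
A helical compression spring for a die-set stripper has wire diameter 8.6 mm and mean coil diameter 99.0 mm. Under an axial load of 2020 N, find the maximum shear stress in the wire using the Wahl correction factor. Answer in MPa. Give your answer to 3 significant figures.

Spring index C = D/d = 99.0/8.6 = 11.5116
K_W = (4C−1)/(4C−4) + 0.615/C = 45.047/42.047 + 0.0534 = 1.1248
τ₀ = 8FD/(πd³) = 8·2020·99.0/(π·8.6³) = 1.59984e+06/1998.2 = 800.63 MPa
τ_max = K·τ₀ = 1.1248 × 800.63 = 900.53 MPa

901 MPa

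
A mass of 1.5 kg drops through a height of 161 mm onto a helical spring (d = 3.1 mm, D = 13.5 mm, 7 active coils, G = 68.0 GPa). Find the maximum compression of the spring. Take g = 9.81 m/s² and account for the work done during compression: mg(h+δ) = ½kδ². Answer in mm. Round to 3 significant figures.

10.5 mm

k = Gd⁴/(8D³N_a) = (68.0×10³)(3.1⁴)/(8·13.5³·7) = 45.579 N/mm
W = mg = 1.5 × 9.81 = 14.715 N
½kδ² − Wδ − Wh = 0 → δ = (W + √(W² + 2kWh))/k
δ = (14.715 + √(216.53 + 215965))/45.579 = (14.715 + 464.95)/45.579 = 10.524 mm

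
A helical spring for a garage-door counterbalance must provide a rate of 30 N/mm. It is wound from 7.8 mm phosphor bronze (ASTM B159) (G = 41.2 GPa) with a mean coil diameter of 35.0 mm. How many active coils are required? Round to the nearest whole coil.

N_a = Gd⁴/(8D³k) = (41.2×10³ × 7.8⁴)/(8 × 35.0³ × 30)
    = 1.52502e+08 / 1.029e+07 = 14.82 → 15 coils

15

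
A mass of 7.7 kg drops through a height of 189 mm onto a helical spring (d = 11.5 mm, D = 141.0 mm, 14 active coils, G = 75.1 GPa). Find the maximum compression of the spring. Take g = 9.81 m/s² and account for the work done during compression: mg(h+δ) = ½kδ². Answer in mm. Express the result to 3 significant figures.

k = Gd⁴/(8D³N_a) = (75.1×10³)(11.5⁴)/(8·141.0³·14) = 4.1837 N/mm
W = mg = 7.7 × 9.81 = 75.537 N
½kδ² − Wδ − Wh = 0 → δ = (W + √(W² + 2kWh))/k
δ = (75.537 + √(5705.8 + 119456))/4.1837 = (75.537 + 353.78)/4.1837 = 102.62 mm

103 mm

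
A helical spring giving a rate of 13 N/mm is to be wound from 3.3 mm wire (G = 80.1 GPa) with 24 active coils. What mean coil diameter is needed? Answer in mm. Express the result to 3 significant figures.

D = (Gd⁴/(8N_a·k))^(1/3) = (80.1×10³·3.3⁴/(8·24·13))^(1/3)
  = (3805.78)^(1/3) = 15.6128 mm

15.6 mm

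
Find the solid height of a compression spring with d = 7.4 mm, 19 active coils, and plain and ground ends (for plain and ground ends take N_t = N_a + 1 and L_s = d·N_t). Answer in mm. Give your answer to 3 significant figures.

plain and ground ends: N_t = N_a + 1 = 19 + 1 = 20
L_s = d·N_t = 7.4 × 20 = 148 mm

148 mm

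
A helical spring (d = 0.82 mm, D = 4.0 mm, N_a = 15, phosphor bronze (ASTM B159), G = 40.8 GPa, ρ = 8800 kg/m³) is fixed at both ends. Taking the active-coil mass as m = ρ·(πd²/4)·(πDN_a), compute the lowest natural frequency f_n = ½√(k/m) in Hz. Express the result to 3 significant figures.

k = Gd⁴/(8D³N_a) = (40.8×10³)(0.82⁴)/(8·4.0³·15) = 2.4019 N/mm = 2401.9 N/m
Wire length L = πDN_a = π·4.0·15 = 188.5 mm
m = ρ·(πd²/4)·L = 8800 × 0.5281×10⁻⁶ m² × 0.1885 m = 0.00087599 kg
f_n = ½√(k/m) = 0.5·√(2401.9/0.00087599) = 0.5·√(2.7419e+06) = 827.94 Hz

828 Hz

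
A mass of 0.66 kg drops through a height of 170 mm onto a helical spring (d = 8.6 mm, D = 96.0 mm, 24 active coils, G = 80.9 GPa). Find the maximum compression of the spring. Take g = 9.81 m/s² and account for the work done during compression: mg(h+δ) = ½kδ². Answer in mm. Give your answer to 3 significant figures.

31.7 mm

k = Gd⁴/(8D³N_a) = (80.9×10³)(8.6⁴)/(8·96.0³·24) = 2.6051 N/mm
W = mg = 0.66 × 9.81 = 6.4746 N
½kδ² − Wδ − Wh = 0 → δ = (W + √(W² + 2kWh))/k
δ = (6.4746 + √(41.92 + 5734.81))/2.6051 = (6.4746 + 76.005)/2.6051 = 31.661 mm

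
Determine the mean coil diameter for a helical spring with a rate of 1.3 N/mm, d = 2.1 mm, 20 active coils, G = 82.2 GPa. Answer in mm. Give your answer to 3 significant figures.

19.7 mm

D = (Gd⁴/(8N_a·k))^(1/3) = (82.2×10³·2.1⁴/(8·20·1.3))^(1/3)
  = (7685.74)^(1/3) = 19.7346 mm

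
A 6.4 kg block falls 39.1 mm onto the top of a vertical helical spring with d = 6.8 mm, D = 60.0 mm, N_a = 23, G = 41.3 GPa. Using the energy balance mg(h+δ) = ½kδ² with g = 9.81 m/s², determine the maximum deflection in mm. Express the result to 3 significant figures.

k = Gd⁴/(8D³N_a) = (41.3×10³)(6.8⁴)/(8·60.0³·23) = 2.2218 N/mm
W = mg = 6.4 × 9.81 = 62.784 N
½kδ² − Wδ − Wh = 0 → δ = (W + √(W² + 2kWh))/k
δ = (62.784 + √(3941.8 + 10908.6))/2.2218 = (62.784 + 121.86)/2.2218 = 83.105 mm

83.1 mm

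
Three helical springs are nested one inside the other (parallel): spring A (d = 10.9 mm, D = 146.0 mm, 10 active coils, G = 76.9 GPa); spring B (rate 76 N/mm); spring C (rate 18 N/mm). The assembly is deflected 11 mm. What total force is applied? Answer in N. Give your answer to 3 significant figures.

1080 N

k_A = Gd⁴/(8D³N_a) = (76.9×10³)(10.9⁴)/(8·146.0³·10) = 4.36 N/mm
Parallel: k_eq = 4.36 + 76 + 18 = 98.36 N/mm
F = k_eq·δ = 98.36·11 = 1082 N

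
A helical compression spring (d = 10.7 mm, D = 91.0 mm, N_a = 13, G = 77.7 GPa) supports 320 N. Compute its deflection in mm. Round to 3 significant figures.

k = Gd⁴/(8D³N_a) = (77.7×10³)(10.7⁴)/(8·91.0³·13) = 12.996 N/mm
δ = F/k = 320 / 12.996 = 24.624 mm

24.6 mm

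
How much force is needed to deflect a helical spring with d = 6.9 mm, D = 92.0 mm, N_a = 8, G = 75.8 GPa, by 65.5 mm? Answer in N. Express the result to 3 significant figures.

k = Gd⁴/(8D³N_a) = (75.8×10³)(6.9⁴)/(8·92.0³·8) = 3.4476 N/mm
F = k·δ = 3.4476 × 65.5 = 225.82 N

226 N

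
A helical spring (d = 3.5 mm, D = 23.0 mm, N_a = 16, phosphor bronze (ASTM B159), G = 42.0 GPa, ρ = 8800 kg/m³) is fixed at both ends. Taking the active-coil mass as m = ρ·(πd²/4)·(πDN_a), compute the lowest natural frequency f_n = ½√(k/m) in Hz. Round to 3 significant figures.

102 Hz

k = Gd⁴/(8D³N_a) = (42.0×10³)(3.5⁴)/(8·23.0³·16) = 4.047 N/mm = 4047 N/m
Wire length L = πDN_a = π·23.0·16 = 1156.1 mm
m = ρ·(πd²/4)·L = 8800 × 9.6211×10⁻⁶ m² × 1.1561 m = 0.097883 kg
f_n = ½√(k/m) = 0.5·√(4047/0.097883) = 0.5·√(41345) = 101.67 Hz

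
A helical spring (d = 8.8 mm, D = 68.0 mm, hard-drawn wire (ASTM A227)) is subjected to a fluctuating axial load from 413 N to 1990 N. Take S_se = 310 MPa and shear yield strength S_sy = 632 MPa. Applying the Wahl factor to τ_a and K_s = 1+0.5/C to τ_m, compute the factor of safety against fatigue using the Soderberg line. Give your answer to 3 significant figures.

0.779

C = D/d = 68.0/8.8 = 7.7273; K_W = (4C−1)/(4C−4)+0.615/C = 1.1911; K_s = 1+0.5/C = 1.0647
F_a = (F_max−F_min)/2 = 788.5 N; F_m = (F_max+F_min)/2 = 1201.5 N
τ_a = K_W·8F_aD/(πd³) = 1.1911 × 200.36 = 238.64 MPa
τ_m = K_s·8F_mD/(πd³) = 1.0647 × 305.3 = 325.05 MPa
Soderberg: 1/n_f = τ_a/S_se + τ_m/S_sy = 238.64/310 + 325.05/632 = 0.76980 + 0.51432 = 1.2841
n_f = 1/1.2841 = 0.7787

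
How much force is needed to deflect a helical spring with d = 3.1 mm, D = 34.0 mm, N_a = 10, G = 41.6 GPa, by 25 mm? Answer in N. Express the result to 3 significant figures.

30.5 N

k = Gd⁴/(8D³N_a) = (41.6×10³)(3.1⁴)/(8·34.0³·10) = 1.2218 N/mm
F = k·δ = 1.2218 × 25 = 30.546 N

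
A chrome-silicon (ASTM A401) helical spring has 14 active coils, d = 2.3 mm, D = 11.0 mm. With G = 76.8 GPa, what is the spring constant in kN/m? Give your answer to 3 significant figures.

14.4 kN/m

k = Gd⁴/(8D³N_a) = (76.8×10³ × 2.3⁴) / (8 × 11.0³ × 14)
  = 2.14918e+06 / 149072 = 14.417 N/mm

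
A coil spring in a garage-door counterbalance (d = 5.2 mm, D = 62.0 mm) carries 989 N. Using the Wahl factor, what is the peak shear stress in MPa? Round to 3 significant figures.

1240 MPa

Spring index C = D/d = 62.0/5.2 = 11.9231
K_W = (4C−1)/(4C−4) + 0.615/C = 46.692/43.692 + 0.0516 = 1.1202
τ₀ = 8FD/(πd³) = 8·989·62.0/(π·5.2³) = 490544/441.73 = 1110.5 MPa
τ_max = K·τ₀ = 1.1202 × 1110.5 = 1244 MPa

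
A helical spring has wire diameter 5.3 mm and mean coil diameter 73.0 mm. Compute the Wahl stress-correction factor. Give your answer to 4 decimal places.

1.1034

C = D/d = 73.0/5.3 = 13.7736
K_W = (4C−1)/(4C−4) + 0.615/C = 54.094/51.094 + 0.0447 = 1.1034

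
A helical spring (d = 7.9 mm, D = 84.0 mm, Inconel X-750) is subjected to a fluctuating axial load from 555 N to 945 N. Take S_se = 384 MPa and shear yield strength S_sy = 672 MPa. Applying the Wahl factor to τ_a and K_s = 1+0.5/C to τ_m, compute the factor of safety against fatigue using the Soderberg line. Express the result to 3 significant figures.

1.32

C = D/d = 84.0/7.9 = 10.6329; K_W = (4C−1)/(4C−4)+0.615/C = 1.1357; K_s = 1+0.5/C = 1.0470
F_a = (F_max−F_min)/2 = 195 N; F_m = (F_max+F_min)/2 = 750 N
τ_a = K_W·8F_aD/(πd³) = 1.1357 × 84.6 = 96.081 MPa
τ_m = K_s·8F_mD/(πd³) = 1.0470 × 325.39 = 340.69 MPa
Soderberg: 1/n_f = τ_a/S_se + τ_m/S_sy = 96.081/384 + 340.69/672 = 0.25021 + 0.50698 = 0.75718
n_f = 1/0.75718 = 1.321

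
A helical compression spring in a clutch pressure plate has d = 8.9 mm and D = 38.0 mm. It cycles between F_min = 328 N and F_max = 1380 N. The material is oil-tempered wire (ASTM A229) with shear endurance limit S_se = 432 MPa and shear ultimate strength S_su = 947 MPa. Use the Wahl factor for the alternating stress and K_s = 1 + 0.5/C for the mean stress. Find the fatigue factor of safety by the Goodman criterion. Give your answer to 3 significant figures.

C = D/d = 38.0/8.9 = 4.2697; K_W = (4C−1)/(4C−4)+0.615/C = 1.3734; K_s = 1+0.5/C = 1.1171
F_a = (F_max−F_min)/2 = 526 N; F_m = (F_max+F_min)/2 = 854 N
τ_a = K_W·8F_aD/(πd³) = 1.3734 × 72.2 = 99.162 MPa
τ_m = K_s·8F_mD/(πd³) = 1.1171 × 117.22 = 130.95 MPa
Goodman: 1/n_f = τ_a/S_se + τ_m/S_su = 99.162/432 + 130.95/947 = 0.22954 + 0.13828 = 0.36782
n_f = 1/0.36782 = 2.719

2.72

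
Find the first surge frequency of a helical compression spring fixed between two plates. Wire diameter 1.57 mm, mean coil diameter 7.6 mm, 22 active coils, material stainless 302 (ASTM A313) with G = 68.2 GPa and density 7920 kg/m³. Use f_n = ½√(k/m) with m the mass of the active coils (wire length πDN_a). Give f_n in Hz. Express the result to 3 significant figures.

408 Hz

k = Gd⁴/(8D³N_a) = (68.2×10³)(1.57⁴)/(8·7.6³·22) = 5.3633 N/mm = 5363.3 N/m
Wire length L = πDN_a = π·7.6·22 = 525.27 mm
m = ρ·(πd²/4)·L = 7920 × 1.9359×10⁻⁶ m² × 0.52527 m = 0.0080538 kg
f_n = ½√(k/m) = 0.5·√(5363.3/0.0080538) = 0.5·√(6.6593e+05) = 408.02 Hz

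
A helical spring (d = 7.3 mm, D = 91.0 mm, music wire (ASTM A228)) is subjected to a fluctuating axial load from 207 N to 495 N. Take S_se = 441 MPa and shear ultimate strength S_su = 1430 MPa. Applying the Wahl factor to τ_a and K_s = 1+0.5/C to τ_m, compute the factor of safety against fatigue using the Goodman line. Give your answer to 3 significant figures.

C = D/d = 91.0/7.3 = 12.4658; K_W = (4C−1)/(4C−4)+0.615/C = 1.1147; K_s = 1+0.5/C = 1.0401
F_a = (F_max−F_min)/2 = 144 N; F_m = (F_max+F_min)/2 = 351 N
τ_a = K_W·8F_aD/(πd³) = 1.1147 × 85.778 = 95.621 MPa
τ_m = K_s·8F_mD/(πd³) = 1.0401 × 209.08 = 217.47 MPa
Goodman: 1/n_f = τ_a/S_se + τ_m/S_su = 95.621/441 + 217.47/1430 = 0.21683 + 0.15208 = 0.3689
n_f = 1/0.3689 = 2.711

2.71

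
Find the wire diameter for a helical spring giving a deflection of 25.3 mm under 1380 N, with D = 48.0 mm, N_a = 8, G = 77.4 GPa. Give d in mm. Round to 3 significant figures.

Required rate k = F/δ = 1380/25.3 = 54.545 N/mm
d = (8D³N_a·k / G)^(1/4) = (8·48.0³·8·54.545 / (77.4×10³))^0.25
  = (4987.9)^0.25 = 8.4039 mm

8.40 mm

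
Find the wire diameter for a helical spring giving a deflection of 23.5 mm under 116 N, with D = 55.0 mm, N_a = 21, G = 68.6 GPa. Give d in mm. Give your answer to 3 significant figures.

Required rate k = F/δ = 116/23.5 = 4.9362 N/mm
d = (8D³N_a·k / G)^(1/4) = (8·55.0³·21·4.9362 / (68.6×10³))^0.25
  = (2011.2)^0.25 = 6.6968 mm

6.70 mm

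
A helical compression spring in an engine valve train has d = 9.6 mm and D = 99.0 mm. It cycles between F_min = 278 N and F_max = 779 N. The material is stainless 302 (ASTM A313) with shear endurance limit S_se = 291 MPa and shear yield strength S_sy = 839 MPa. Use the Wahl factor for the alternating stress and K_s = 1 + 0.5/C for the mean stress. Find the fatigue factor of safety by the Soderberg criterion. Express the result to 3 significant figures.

C = D/d = 99.0/9.6 = 10.3125; K_W = (4C−1)/(4C−4)+0.615/C = 1.1402; K_s = 1+0.5/C = 1.0485
F_a = (F_max−F_min)/2 = 250.5 N; F_m = (F_max+F_min)/2 = 528.5 N
τ_a = K_W·8F_aD/(πd³) = 1.1402 × 71.379 = 81.384 MPa
τ_m = K_s·8F_mD/(πd³) = 1.0485 × 150.59 = 157.9 MPa
Soderberg: 1/n_f = τ_a/S_se + τ_m/S_sy = 81.384/291 + 157.9/839 = 0.27967 + 0.18819 = 0.46787
n_f = 1/0.46787 = 2.137

2.14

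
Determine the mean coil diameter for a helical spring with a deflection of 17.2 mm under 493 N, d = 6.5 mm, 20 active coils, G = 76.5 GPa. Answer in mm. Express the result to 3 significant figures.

31.0 mm

Required rate k = F/δ = 493/17.2 = 28.663 N/mm
D = (Gd⁴/(8N_a·k))^(1/3) = (76.5×10³·6.5⁴/(8·20·28.663))^(1/3)
  = (29776.7)^(1/3) = 30.9950 mm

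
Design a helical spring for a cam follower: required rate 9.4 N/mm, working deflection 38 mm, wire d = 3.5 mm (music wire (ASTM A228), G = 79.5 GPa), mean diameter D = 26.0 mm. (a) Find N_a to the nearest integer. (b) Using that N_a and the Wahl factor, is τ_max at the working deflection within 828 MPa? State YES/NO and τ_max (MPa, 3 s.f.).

N_a = Gd⁴/(8D³k) = (79.5×10³)(3.5⁴)/(8·26.0³·9.4) = 9.026 → N_a = 9
Actual rate k = Gd⁴/(8D³·9) = 9.4273 N/mm
Working load F = kδ = 9.4273·38 = 358.24 N
C = 26.0/3.5 = 7.4286; K_W = (4C−1)/(4C−4)+0.615/C = 1.1995
τ_max = K_W·8FD/(πd³) = 1.1995·553.2 = 663.53 MPa
τ_max ≤ 828 MPa → acceptable

(a) 9 coils; (b) YES, τ_max = 664 MPa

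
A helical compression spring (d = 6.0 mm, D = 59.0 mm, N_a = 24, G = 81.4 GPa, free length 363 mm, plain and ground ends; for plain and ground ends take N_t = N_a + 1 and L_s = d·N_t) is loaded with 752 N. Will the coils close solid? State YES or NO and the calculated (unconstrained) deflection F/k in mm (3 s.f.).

k = Gd⁴/(8D³N_a) = (81.4×10³)(6.0⁴)/(8·59.0³·24) = 2.6753 N/mm
N_t = 25; L_s = 6.0·25 = 150 mm; δ_solid = L₀ − L_s = 363 − 150 = 213 mm
δ = F/k = 752/2.6753 = 281.09 mm
δ ≥ δ_solid → spring goes solid

YES, δ = 281 mm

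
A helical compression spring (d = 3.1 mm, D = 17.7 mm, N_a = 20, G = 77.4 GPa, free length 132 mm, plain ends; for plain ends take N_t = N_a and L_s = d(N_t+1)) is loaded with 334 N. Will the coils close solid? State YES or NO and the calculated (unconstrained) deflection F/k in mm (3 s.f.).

NO, δ = 41.5 mm

k = Gd⁴/(8D³N_a) = (77.4×10³)(3.1⁴)/(8·17.7³·20) = 8.0565 N/mm
N_t = 20; L_s = 3.1·21 = 65.1 mm; δ_solid = L₀ − L_s = 132 − 65.1 = 66.9 mm
δ = F/k = 334/8.0565 = 41.457 mm
δ < δ_solid → spring does not go solid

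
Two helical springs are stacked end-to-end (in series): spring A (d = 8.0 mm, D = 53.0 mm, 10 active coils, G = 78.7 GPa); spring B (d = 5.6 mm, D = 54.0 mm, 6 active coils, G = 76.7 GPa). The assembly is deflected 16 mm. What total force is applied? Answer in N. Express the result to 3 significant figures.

k_A = Gd⁴/(8D³N_a) = (78.7×10³)(8.0⁴)/(8·53.0³·10) = 27.066 N/mm
k_B = Gd⁴/(8D³N_a) = (76.7×10³)(5.6⁴)/(8·54.0³·6) = 9.9799 N/mm
Series: 1/k_eq = 1/27.066 + 1/9.9799 = 0.13715; k_eq = 7.2913 N/mm
F = k_eq·δ = 7.2913·16 = 116.66 N

117 N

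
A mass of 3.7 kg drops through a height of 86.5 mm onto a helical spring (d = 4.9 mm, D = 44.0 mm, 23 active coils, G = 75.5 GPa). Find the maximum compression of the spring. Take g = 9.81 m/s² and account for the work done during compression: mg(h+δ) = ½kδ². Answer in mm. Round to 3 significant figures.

62.4 mm

k = Gd⁴/(8D³N_a) = (75.5×10³)(4.9⁴)/(8·44.0³·23) = 2.7769 N/mm
W = mg = 3.7 × 9.81 = 36.297 N
½kδ² − Wδ − Wh = 0 → δ = (W + √(W² + 2kWh))/k
δ = (36.297 + √(1317.5 + 17437))/2.7769 = (36.297 + 136.95)/2.7769 = 62.388 mm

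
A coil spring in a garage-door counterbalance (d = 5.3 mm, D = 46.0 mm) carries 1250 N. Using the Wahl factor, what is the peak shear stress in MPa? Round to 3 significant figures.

1150 MPa

Spring index C = D/d = 46.0/5.3 = 8.6792
K_W = (4C−1)/(4C−4) + 0.615/C = 33.717/30.717 + 0.0709 = 1.1685
τ₀ = 8FD/(πd³) = 8·1250·46.0/(π·5.3³) = 460000/467.71 = 983.51 MPa
τ_max = K·τ₀ = 1.1685 × 983.51 = 1149.3 MPa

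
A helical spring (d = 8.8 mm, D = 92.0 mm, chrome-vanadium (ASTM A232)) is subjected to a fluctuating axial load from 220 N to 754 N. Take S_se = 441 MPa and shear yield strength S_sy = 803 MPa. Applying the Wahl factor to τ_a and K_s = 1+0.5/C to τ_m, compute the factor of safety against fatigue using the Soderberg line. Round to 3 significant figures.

C = D/d = 92.0/8.8 = 10.4545; K_W = (4C−1)/(4C−4)+0.615/C = 1.1382; K_s = 1+0.5/C = 1.0478
F_a = (F_max−F_min)/2 = 267 N; F_m = (F_max+F_min)/2 = 487 N
τ_a = K_W·8F_aD/(πd³) = 1.1382 × 91.789 = 104.47 MPa
τ_m = K_s·8F_mD/(πd³) = 1.0478 × 167.42 = 175.43 MPa
Soderberg: 1/n_f = τ_a/S_se + τ_m/S_sy = 104.47/441 + 175.43/803 = 0.23689 + 0.21847 = 0.45536
n_f = 1/0.45536 = 2.196

2.20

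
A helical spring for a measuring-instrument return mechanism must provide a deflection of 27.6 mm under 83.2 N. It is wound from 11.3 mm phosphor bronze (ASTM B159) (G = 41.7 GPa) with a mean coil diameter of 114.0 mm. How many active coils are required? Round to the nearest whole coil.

19

Required rate k = F/δ = 83.2/27.6 = 3.0145 N/mm
N_a = Gd⁴/(8D³k) = (41.7×10³ × 11.3⁴)/(8 × 114.0³ × 3.0145)
    = 6.79907e+08 / 3.57288e+07 = 19.03 → 19 coils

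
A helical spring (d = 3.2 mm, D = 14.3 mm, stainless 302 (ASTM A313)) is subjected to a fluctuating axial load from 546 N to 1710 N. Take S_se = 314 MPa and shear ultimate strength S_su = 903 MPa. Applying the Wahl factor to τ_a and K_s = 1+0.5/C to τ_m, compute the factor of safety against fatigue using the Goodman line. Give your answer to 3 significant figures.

0.231

C = D/d = 14.3/3.2 = 4.4688; K_W = (4C−1)/(4C−4)+0.615/C = 1.3538; K_s = 1+0.5/C = 1.1119
F_a = (F_max−F_min)/2 = 582 N; F_m = (F_max+F_min)/2 = 1128 N
τ_a = K_W·8F_aD/(πd³) = 1.3538 × 646.77 = 875.62 MPa
τ_m = K_s·8F_mD/(πd³) = 1.1119 × 1253.5 = 1393.8 MPa
Goodman: 1/n_f = τ_a/S_se + τ_m/S_su = 875.62/314 + 1393.8/903 = 2.78860 + 1.54351 = 4.3321
n_f = 1/4.3321 = 0.2308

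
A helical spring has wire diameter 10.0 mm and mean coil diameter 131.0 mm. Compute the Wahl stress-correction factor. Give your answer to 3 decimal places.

1.109

C = D/d = 131.0/10.0 = 13.1000
K_W = (4C−1)/(4C−4) + 0.615/C = 51.400/48.400 + 0.0469 = 1.1089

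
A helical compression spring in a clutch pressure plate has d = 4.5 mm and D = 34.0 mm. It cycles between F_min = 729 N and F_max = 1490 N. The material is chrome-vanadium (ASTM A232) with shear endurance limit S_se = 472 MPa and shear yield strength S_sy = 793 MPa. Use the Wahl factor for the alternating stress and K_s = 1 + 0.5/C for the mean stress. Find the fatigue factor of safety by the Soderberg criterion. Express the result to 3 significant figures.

0.429

C = D/d = 34.0/4.5 = 7.5556; K_W = (4C−1)/(4C−4)+0.615/C = 1.1958; K_s = 1+0.5/C = 1.0662
F_a = (F_max−F_min)/2 = 380.5 N; F_m = (F_max+F_min)/2 = 1109.5 N
τ_a = K_W·8F_aD/(πd³) = 1.1958 × 361.52 = 432.31 MPa
τ_m = K_s·8F_mD/(πd³) = 1.0662 × 1054.2 = 1123.9 MPa
Soderberg: 1/n_f = τ_a/S_se + τ_m/S_sy = 432.31/472 + 1123.9/793 = 0.91591 + 1.41731 = 2.3332
n_f = 1/2.3332 = 0.4286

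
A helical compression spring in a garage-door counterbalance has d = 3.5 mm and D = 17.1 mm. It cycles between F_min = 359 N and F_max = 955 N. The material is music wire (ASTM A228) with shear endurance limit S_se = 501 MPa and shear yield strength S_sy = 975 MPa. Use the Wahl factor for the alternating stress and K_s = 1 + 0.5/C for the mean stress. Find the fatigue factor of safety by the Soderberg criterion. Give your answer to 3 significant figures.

C = D/d = 17.1/3.5 = 4.8857; K_W = (4C−1)/(4C−4)+0.615/C = 1.3189; K_s = 1+0.5/C = 1.1023
F_a = (F_max−F_min)/2 = 298 N; F_m = (F_max+F_min)/2 = 657 N
τ_a = K_W·8F_aD/(πd³) = 1.3189 × 302.66 = 399.17 MPa
τ_m = K_s·8F_mD/(πd³) = 1.1023 × 667.26 = 735.55 MPa
Soderberg: 1/n_f = τ_a/S_se + τ_m/S_sy = 399.17/501 + 735.55/975 = 0.79675 + 0.75441 = 1.5512
n_f = 1/1.5512 = 0.6447

0.645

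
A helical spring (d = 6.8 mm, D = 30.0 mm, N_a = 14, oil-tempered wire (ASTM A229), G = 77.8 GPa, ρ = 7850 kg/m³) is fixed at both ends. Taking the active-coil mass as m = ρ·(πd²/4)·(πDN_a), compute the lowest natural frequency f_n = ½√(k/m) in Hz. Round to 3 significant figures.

k = Gd⁴/(8D³N_a) = (77.8×10³)(6.8⁴)/(8·30.0³·14) = 55.009 N/mm = 55009 N/m
Wire length L = πDN_a = π·30.0·14 = 1319.5 mm
m = ρ·(πd²/4)·L = 7850 × 36.317×10⁻⁶ m² × 1.3195 m = 0.37616 kg
f_n = ½√(k/m) = 0.5·√(55009/0.37616) = 0.5·√(1.4624e+05) = 191.2 Hz

191 Hz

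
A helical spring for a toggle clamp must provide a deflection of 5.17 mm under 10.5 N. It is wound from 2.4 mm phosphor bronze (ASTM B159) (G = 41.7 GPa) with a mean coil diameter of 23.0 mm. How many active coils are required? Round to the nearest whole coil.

Required rate k = F/δ = 10.5/5.17 = 2.0309 N/mm
N_a = Gd⁴/(8D³k) = (41.7×10³ × 2.4⁴)/(8 × 23.0³ × 2.0309)
    = 1.38351e+06 / 197684 = 6.999 → 7 coils

7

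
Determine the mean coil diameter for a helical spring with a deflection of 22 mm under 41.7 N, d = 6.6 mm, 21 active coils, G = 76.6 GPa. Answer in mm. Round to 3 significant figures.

Required rate k = F/δ = 41.7/22 = 1.8955 N/mm
D = (Gd⁴/(8N_a·k))^(1/3) = (76.6×10³·6.6⁴/(8·21·1.8955))^(1/3)
  = (456438)^(1/3) = 76.9947 mm

77.0 mm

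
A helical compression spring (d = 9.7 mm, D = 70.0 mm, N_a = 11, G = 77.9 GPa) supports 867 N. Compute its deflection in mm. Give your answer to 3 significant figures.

k = Gd⁴/(8D³N_a) = (77.9×10³)(9.7⁴)/(8·70.0³·11) = 22.848 N/mm
δ = F/k = 867 / 22.848 = 37.946 mm

37.9 mm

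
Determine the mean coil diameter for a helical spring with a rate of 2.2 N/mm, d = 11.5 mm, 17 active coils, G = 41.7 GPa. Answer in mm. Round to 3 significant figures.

135 mm

D = (Gd⁴/(8N_a·k))^(1/3) = (41.7×10³·11.5⁴/(8·17·2.2))^(1/3)
  = (2.43762e+06)^(1/3) = 134.5825 mm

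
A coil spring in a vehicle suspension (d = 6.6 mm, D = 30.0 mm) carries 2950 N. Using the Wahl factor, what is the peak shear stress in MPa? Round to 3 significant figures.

Spring index C = D/d = 30.0/6.6 = 4.5455
K_W = (4C−1)/(4C−4) + 0.615/C = 17.182/14.182 + 0.1353 = 1.3468
τ₀ = 8FD/(πd³) = 8·2950·30.0/(π·6.6³) = 708000/903.2 = 783.88 MPa
τ_max = K·τ₀ = 1.3468 × 783.88 = 1055.8 MPa

1060 MPa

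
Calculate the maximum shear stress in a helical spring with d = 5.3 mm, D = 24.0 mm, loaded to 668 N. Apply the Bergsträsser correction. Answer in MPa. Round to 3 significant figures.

Spring index C = D/d = 24.0/5.3 = 4.5283
K_B = (4C+2)/(4C−3) = 20.113/15.113 = 1.3308
τ₀ = 8FD/(πd³) = 8·668·24.0/(π·5.3³) = 128256/467.71 = 274.22 MPa
τ_max = K·τ₀ = 1.3308 × 274.22 = 364.94 MPa

365 MPa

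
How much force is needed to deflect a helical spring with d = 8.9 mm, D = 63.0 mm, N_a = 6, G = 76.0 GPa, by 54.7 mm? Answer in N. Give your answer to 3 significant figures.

k = Gd⁴/(8D³N_a) = (76.0×10³)(8.9⁴)/(8·63.0³·6) = 39.729 N/mm
F = k·δ = 39.729 × 54.7 = 2173.2 N

2170 N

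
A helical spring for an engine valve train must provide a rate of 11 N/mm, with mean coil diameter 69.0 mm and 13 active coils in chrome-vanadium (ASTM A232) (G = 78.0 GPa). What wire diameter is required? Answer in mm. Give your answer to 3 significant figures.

8.33 mm

d = (8D³N_a·k / G)^(1/4) = (8·69.0³·13·11 / (78.0×10³))^0.25
  = (4818.1)^0.25 = 8.3314 mm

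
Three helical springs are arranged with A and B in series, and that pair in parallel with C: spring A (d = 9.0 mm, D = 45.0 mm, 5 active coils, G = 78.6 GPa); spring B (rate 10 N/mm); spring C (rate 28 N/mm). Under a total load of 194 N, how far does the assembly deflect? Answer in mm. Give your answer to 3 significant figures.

5.20 mm

k_A = Gd⁴/(8D³N_a) = (78.6×10³)(9.0⁴)/(8·45.0³·5) = 141.48 N/mm
Springs A,B series: k_AB = 1/(1/141.48+1/10) = 9.3398 N/mm; parallel with C: k_eq = 9.3398+28 = 37.34 N/mm
δ = F/k_eq = 194/37.34 = 5.1955 mm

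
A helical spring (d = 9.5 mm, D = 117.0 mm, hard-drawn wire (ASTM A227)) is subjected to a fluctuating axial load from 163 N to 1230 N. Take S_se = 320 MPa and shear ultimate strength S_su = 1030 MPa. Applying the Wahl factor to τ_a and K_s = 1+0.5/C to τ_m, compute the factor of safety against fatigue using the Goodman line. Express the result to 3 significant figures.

1.12

C = D/d = 117.0/9.5 = 12.3158; K_W = (4C−1)/(4C−4)+0.615/C = 1.1162; K_s = 1+0.5/C = 1.0406
F_a = (F_max−F_min)/2 = 533.5 N; F_m = (F_max+F_min)/2 = 696.5 N
τ_a = K_W·8F_aD/(πd³) = 1.1162 × 185.39 = 206.94 MPa
τ_m = K_s·8F_mD/(πd³) = 1.0406 × 242.03 = 251.86 MPa
Goodman: 1/n_f = τ_a/S_se + τ_m/S_su = 206.94/320 + 251.86/1030 = 0.64668 + 0.24452 = 0.8912
n_f = 1/0.8912 = 1.122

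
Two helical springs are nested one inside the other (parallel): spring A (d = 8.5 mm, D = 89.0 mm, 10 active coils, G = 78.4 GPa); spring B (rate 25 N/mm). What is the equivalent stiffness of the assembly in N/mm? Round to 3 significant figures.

32.3 N/mm

k_A = Gd⁴/(8D³N_a) = (78.4×10³)(8.5⁴)/(8·89.0³·10) = 7.2566 N/mm
Parallel: k_eq = 7.2566 + 25 = 32.257 N/mm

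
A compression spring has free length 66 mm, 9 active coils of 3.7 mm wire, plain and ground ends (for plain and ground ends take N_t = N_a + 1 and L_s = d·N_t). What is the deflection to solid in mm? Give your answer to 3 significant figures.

N_t = 10; L_s = 3.7·10 = 37 mm
δ_solid = L₀ − L_s = 66 − 37 = 29 mm

29.0 mm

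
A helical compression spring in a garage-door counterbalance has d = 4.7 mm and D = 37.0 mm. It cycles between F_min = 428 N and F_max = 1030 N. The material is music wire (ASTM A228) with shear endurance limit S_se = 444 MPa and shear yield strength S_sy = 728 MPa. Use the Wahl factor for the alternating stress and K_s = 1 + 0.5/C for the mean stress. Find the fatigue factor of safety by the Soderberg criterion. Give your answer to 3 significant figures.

C = D/d = 37.0/4.7 = 7.8723; K_W = (4C−1)/(4C−4)+0.615/C = 1.1873; K_s = 1+0.5/C = 1.0635
F_a = (F_max−F_min)/2 = 301 N; F_m = (F_max+F_min)/2 = 729 N
τ_a = K_W·8F_aD/(πd³) = 1.1873 × 273.16 = 324.31 MPa
τ_m = K_s·8F_mD/(πd³) = 1.0635 × 661.57 = 703.59 MPa
Soderberg: 1/n_f = τ_a/S_se + τ_m/S_sy = 324.31/444 + 703.59/728 = 0.73043 + 0.96647 = 1.6969
n_f = 1/1.6969 = 0.5893

0.589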